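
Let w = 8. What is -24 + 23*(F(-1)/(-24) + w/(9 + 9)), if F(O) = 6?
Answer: -703/36 ≈ -19.528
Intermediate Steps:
-24 + 23*(F(-1)/(-24) + w/(9 + 9)) = -24 + 23*(6/(-24) + 8/(9 + 9)) = -24 + 23*(6*(-1/24) + 8/18) = -24 + 23*(-¼ + 8*(1/18)) = -24 + 23*(-¼ + 4/9) = -24 + 23*(7/36) = -24 + 161/36 = -703/36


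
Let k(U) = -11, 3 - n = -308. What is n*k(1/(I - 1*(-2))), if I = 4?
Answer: -3421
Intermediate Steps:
n = 311 (n = 3 - 1*(-308) = 3 + 308 = 311)
n*k(1/(I - 1*(-2))) = 311*(-11) = -3421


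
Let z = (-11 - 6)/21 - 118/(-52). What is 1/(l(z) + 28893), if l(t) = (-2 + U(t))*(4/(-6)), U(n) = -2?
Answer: 3/86687 ≈ 3.4607e-5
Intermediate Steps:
z = 797/546 (z = -17*1/21 - 118*(-1/52) = -17/21 + 59/26 = 797/546 ≈ 1.4597)
l(t) = 8/3 (l(t) = (-2 - 2)*(4/(-6)) = -16*(-1)/6 = -4*(-⅔) = 8/3)
1/(l(z) + 28893) = 1/(8/3 + 28893) = 1/(86687/3) = 3/86687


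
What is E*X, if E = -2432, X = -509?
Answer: 1237888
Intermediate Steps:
E*X = -2432*(-509) = 1237888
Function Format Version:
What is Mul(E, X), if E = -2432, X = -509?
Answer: 1237888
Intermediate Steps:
Mul(E, X) = Mul(-2432, -509) = 1237888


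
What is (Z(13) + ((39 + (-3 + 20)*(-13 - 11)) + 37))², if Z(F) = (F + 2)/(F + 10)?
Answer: 58079641/529 ≈ 1.0979e+5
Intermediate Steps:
Z(F) = (2 + F)/(10 + F)
(Z(13) + ((39 + (-3 + 20)*(-13 - 11)) + 37))² = ((2 + 13)/(10 + 13) + ((39 + (-3 + 20)*(-13 - 11)) + 37))² = (15/23 + ((39 + 17*(-24)) + 37))² = ((1/23)*15 + ((39 - 408) + 37))² = (15/23 + (-369 + 37))² = (15/23 - 332)² = (-7621/23)² = 58079641/529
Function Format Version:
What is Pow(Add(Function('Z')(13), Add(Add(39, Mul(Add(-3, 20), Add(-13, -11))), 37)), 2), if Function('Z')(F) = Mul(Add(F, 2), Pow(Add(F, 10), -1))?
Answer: Rational(58079641, 529) ≈ 1.0979e+5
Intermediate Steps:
Function('Z')(F) = Mul(Pow(Add(10, F), -1), Add(2, F)) (Function('Z')(F) = Mul(Add(2, F), Pow(Add(10, F), -1)) = Mul(Pow(Add(10, F), -1), Add(2, F)))
Pow(Add(Function('Z')(13), Add(Add(39, Mul(Add(-3, 20), Add(-13, -11))), 37)), 2) = Pow(Add(Mul(Pow(Add(10, 13), -1), Add(2, 13)), Add(Add(39, Mul(Add(-3, 20), Add(-13, -11))), 37)), 2) = Pow(Add(Mul(Pow(23, -1), 15), Add(Add(39, Mul(17, -24)), 37)), 2) = Pow(Add(Mul(Rational(1, 23), 15), Add(Add(39, -408), 37)), 2) = Pow(Add(Rational(15, 23), Add(-369, 37)), 2) = Pow(Add(Rational(15, 23), -332), 2) = Pow(Rational(-7621, 23), 2) = Rational(58079641, 529)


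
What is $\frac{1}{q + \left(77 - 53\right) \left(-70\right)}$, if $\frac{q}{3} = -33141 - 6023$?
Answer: $- \frac{1}{119172} \approx -8.3912 \cdot 10^{-6}$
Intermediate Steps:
$q = -117492$ ($q = 3 \left(-33141 - 6023\right) = 3 \left(-39164\right) = -117492$)
$\frac{1}{q + \left(77 - 53\right) \left(-70\right)} = \frac{1}{-117492 + \left(77 - 53\right) \left(-70\right)} = \frac{1}{-117492 + 24 \left(-70\right)} = \frac{1}{-117492 - 1680} = \frac{1}{-119172} = - \frac{1}{119172}$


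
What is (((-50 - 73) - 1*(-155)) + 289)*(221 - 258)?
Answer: -11877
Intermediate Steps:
(((-50 - 73) - 1*(-155)) + 289)*(221 - 258) = ((-123 + 155) + 289)*(-37) = (32 + 289)*(-37) = 321*(-37) = -11877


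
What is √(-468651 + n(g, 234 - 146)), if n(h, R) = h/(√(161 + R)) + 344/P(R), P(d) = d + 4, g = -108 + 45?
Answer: √(-1707882308489 - 922047*√249)/1909 ≈ 684.58*I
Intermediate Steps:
g = -63
P(d) = 4 + d
n(h, R) = 344/(4 + R) + h/√(161 + R) (n(h, R) = h/(√(161 + R)) + 344/(4 + R) = h/√(161 + R) + 344/(4 + R) = 344/(4 + R) + h/√(161 + R))
√(-468651 + n(g, 234 - 146)) = √(-468651 + (344/(4 + (234 - 146)) - 63/√(161 + (234 - 146)))) = √(-468651 + (344/(4 + 88) - 63/√(161 + 88))) = √(-468651 + (344/92 - 21*√249/83)) = √(-468651 + (344*(1/92) - 21*√249/83)) = √(-468651 + (86/23 - 21*√249/83)) = √(-10778887/23 - 21*√249/83)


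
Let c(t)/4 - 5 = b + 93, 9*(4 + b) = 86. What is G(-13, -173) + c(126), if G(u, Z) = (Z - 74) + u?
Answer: 1388/9 ≈ 154.22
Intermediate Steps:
b = 50/9 (b = -4 + (⅑)*86 = -4 + 86/9 = 50/9 ≈ 5.5556)
c(t) = 3728/9 (c(t) = 20 + 4*(50/9 + 93) = 20 + 4*(887/9) = 20 + 3548/9 = 3728/9)
G(u, Z) = -74 + Z + u (G(u, Z) = (-74 + Z) + u = -74 + Z + u)
G(-13, -173) + c(126) = (-74 - 173 - 13) + 3728/9 = -260 + 3728/9 = 1388/9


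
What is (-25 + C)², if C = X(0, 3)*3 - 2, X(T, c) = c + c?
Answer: 81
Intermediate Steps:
X(T, c) = 2*c
C = 16 (C = (2*3)*3 - 2 = 6*3 - 2 = 18 - 2 = 16)
(-25 + C)² = (-25 + 16)² = (-9)² = 81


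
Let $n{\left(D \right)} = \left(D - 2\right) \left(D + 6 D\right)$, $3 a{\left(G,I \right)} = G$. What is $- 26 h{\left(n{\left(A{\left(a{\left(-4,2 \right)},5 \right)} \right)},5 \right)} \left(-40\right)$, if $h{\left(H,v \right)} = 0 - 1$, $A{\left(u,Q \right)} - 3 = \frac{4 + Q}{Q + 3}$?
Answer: $-1040$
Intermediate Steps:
$a{\left(G,I \right)} = \frac{G}{3}$
$A{\left(u,Q \right)} = 3 + \frac{4 + Q}{3 + Q}$ ($A{\left(u,Q \right)} = 3 + \frac{4 + Q}{Q + 3} = 3 + \frac{4 + Q}{3 + Q}$)
$n{\left(D \right)} = 7 D \left(-2 + D\right)$ ($n{\left(D \right)} = \left(-2 + D\right) 7 D = 7 D \left(-2 + D\right)$)
$h{\left(H,v \right)} = -1$ ($h{\left(H,v \right)} = 0 - 1 = -1$)
$- 26 h{\left(n{\left(A{\left(a{\left(-4,2 \right)},5 \right)} \right)},5 \right)} \left(-40\right) = \left(-26\right) \left(-1\right) \left(-40\right) = 26 \left(-40\right) = -1040$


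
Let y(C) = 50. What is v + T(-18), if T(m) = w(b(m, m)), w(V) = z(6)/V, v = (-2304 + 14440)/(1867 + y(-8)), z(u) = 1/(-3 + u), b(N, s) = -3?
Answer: 11923/1917 ≈ 6.2196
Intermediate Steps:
v = 12136/1917 (v = (-2304 + 14440)/(1867 + 50) = 12136/1917 ≈ 6.3307)
w(V) = 1/(3*V) (w(V) = 1/((-3 + 6)*V) = 1/(3*V))
T(m) = -⅑ (T(m) = (⅓)/(-3) = (⅓)*(-⅓) = -⅑)
v + T(-18) = 12136/1917 - ⅑ = 11923/1917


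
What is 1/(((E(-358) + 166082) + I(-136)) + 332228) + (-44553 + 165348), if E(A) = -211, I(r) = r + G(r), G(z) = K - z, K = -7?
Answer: 60167023141/498092 ≈ 1.2080e+5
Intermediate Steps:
G(z) = -7 - z
I(r) = -7 (I(r) = r + (-7 - r) = -7)
1/(((E(-358) + 166082) + I(-136)) + 332228) + (-44553 + 165348) = 1/(((-211 + 166082) - 7) + 332228) + (-44553 + 165348) = 1/((165871 - 7) + 332228) + 120795 = 1/(165864 + 332228) + 120795 = 1/498092 + 120795 = 60167023141/498092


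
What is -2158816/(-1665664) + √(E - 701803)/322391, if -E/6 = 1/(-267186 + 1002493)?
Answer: 6133/4732 + I*√379448308499512789/237056359037 ≈ 1.2961 + 0.0025985*I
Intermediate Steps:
E = -6/735307 (E = -6/(-267186 + 1002493) = -6/735307 ≈ -8.1599e-6)
-2158816/(-1665664) + √(E - 701803)/322391 = -2158816/(-1665664) + √(-6/735307 - 701803)/322391 = -2158816*(-1/1665664) + √(-516040658527/735307)*(1/322391) = 6133/4732 + (I*√379448308499512789/735307)*(1/322391) = 6133/4732 + I*√379448308499512789/237056359037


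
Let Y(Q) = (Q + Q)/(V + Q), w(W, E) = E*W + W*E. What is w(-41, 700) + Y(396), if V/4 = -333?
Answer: -746211/13 ≈ -57401.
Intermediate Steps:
V = -1332 (V = 4*(-333) = -1332)
w(W, E) = 2*E*W (w(W, E) = E*W + E*W = 2*E*W)
Y(Q) = 2*Q/(-1332 + Q) (Y(Q) = (Q + Q)/(-1332 + Q) = (2*Q)/(-1332 + Q) = 2*Q/(-1332 + Q))
w(-41, 700) + Y(396) = 2*700*(-41) + 2*396/(-1332 + 396) = -57400 + 2*396/(-936) = -57400 + 2*396*(-1/936) = -57400 - 11/13 = -746211/13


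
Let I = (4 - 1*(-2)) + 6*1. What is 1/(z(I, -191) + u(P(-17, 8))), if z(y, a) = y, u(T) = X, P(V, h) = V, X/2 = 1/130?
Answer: 65/781 ≈ 0.083227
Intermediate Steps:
X = 1/65 (X = 2/130 = 2*(1/130) = 1/65 ≈ 0.015385)
u(T) = 1/65
I = 12 (I = (4 + 2) + 6 = 6 + 6 = 12)
1/(z(I, -191) + u(P(-17, 8))) = 1/(12 + 1/65) = 1/(781/65) = 65/781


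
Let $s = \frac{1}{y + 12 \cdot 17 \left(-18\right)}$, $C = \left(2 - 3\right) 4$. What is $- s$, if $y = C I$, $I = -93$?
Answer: $\frac{1}{3300} \approx 0.00030303$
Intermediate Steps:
$C = -4$ ($C = \left(-1\right) 4 = -4$)
$y = 372$ ($y = \left(-4\right) \left(-93\right) = 372$)
$s = - \frac{1}{3300}$ ($s = \frac{1}{372 + 12 \cdot 17 \left(-18\right)} = \frac{1}{372 + 204 \left(-18\right)} = \frac{1}{372 - 3672} = \frac{1}{-3300} = - \frac{1}{3300} \approx -0.00030303$)
$- s = \left(-1\right) \left(- \frac{1}{3300}\right) = \frac{1}{3300}$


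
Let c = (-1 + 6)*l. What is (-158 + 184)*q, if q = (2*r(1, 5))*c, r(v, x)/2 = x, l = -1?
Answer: -2600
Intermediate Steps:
r(v, x) = 2*x
c = -5 (c = (-1 + 6)*(-1) = 5*(-1) = -5)
q = -100 (q = (2*(2*5))*(-5) = (2*10)*(-5) = 20*(-5) = -100)
(-158 + 184)*q = (-158 + 184)*(-100) = 26*(-100) = -2600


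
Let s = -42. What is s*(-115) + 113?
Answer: 4943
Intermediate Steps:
s*(-115) + 113 = -42*(-115) + 113 = 4830 + 113 = 4943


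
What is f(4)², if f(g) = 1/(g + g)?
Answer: 1/64 ≈ 0.015625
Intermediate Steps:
f(g) = 1/(2*g)
f(4)² = ((½)/4)² = ((½)*(¼))² = (⅛)² = 1/64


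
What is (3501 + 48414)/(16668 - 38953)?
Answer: -10383/4457 ≈ -2.3296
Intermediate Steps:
(3501 + 48414)/(16668 - 38953) = 51915/(-22285) = 51915*(-1/22285) = -10383/4457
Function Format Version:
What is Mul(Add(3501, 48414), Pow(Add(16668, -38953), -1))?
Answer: Rational(-10383, 4457) ≈ -2.3296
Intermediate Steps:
Mul(Add(3501, 48414), Pow(Add(16668, -38953), -1)) = Mul(51915, Pow(-22285, -1)) = Mul(51915, Rational(-1, 22285)) = Rational(-10383, 4457)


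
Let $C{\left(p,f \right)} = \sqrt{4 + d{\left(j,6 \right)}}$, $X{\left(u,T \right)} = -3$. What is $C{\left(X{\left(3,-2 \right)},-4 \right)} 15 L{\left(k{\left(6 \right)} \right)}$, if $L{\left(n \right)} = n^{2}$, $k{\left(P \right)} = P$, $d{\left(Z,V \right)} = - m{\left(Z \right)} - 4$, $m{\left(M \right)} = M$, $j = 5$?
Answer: $540 i \sqrt{5} \approx 1207.5 i$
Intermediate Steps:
$d{\left(Z,V \right)} = -4 - Z$ ($d{\left(Z,V \right)} = - Z - 4 = -4 - Z$)
$C{\left(p,f \right)} = i \sqrt{5}$ ($C{\left(p,f \right)} = \sqrt{4 - 9} = \sqrt{-5} = i \sqrt{5}$)
$C{\left(X{\left(3,-2 \right)},-4 \right)} 15 L{\left(k{\left(6 \right)} \right)} = i \sqrt{5} \cdot 15 \cdot 6^{2} = 15 i \sqrt{5} \cdot 36 = 540 i \sqrt{5}$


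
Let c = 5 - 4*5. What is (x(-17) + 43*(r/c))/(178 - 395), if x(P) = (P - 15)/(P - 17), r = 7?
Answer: 4877/55335 ≈ 0.088136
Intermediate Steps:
x(P) = (-15 + P)/(-17 + P)
c = -15 (c = 5 - 20 = -15)
(x(-17) + 43*(r/c))/(178 - 395) = ((-15 - 17)/(-17 - 17) + 43*(7/(-15)))/(178 - 395) = (-32/(-34) + 43*(7*(-1/15)))/(-217) = (-1/34*(-32) + 43*(-7/15))*(-1/217) = (16/17 - 301/15)*(-1/217) = -4877/255*(-1/217) = 4877/55335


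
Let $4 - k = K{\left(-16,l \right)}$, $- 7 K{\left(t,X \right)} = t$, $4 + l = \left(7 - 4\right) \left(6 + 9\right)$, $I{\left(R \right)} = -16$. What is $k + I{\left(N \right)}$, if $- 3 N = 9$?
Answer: $- \frac{100}{7} \approx -14.286$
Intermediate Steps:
$N = -3$ ($N = \left(- \frac{1}{3}\right) 9 = -3$)
$l = 41$ ($l = -4 + \left(7 - 4\right) \left(6 + 9\right) = -4 + 3 \cdot 15 = -4 + 45 = 41$)
$K{\left(t,X \right)} = - \frac{t}{7}$
$k = \frac{12}{7}$ ($k = 4 - \left(- \frac{1}{7}\right) \left(-16\right) = 4 - \frac{16}{7} = \frac{12}{7} \approx 1.7143$)
$k + I{\left(N \right)} = \frac{12}{7} - 16 = - \frac{100}{7}$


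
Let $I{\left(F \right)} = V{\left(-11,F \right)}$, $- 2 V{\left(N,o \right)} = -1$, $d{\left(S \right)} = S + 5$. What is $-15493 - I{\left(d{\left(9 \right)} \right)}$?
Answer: $- \frac{30987}{2} \approx -15494.0$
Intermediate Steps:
$d{\left(S \right)} = 5 + S$
$V{\left(N,o \right)} = \frac{1}{2}$ ($V{\left(N,o \right)} = \left(- \frac{1}{2}\right) \left(-1\right) = \frac{1}{2}$)
$I{\left(F \right)} = \frac{1}{2}$
$-15493 - I{\left(d{\left(9 \right)} \right)} = -15493 - \frac{1}{2} = - \frac{30987}{2}$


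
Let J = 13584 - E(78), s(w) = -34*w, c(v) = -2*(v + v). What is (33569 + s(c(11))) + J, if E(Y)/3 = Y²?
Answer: 30397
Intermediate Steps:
c(v) = -4*v
E(Y) = 3*Y²
J = -4668 (J = 13584 - 3*78² = 13584 - 3*6084 = 13584 - 1*18252 = 13584 - 18252 = -4668)
(33569 + s(c(11))) + J = (33569 - (-136)*11) - 4668 = (33569 - 34*(-44)) - 4668 = (33569 + 1496) - 4668 = 35065 - 4668 = 30397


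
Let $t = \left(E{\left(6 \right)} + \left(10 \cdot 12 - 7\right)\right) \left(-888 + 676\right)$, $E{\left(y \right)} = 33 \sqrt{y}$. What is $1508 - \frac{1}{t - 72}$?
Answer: $\frac{106947625383}{70920172} - \frac{1749 \sqrt{6}}{70920172} \approx 1508.0$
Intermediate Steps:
$t = -23956 - 6996 \sqrt{6}$ ($t = \left(33 \sqrt{6} + \left(10 \cdot 12 - 7\right)\right) \left(-888 + 676\right) = \left(33 \sqrt{6} + \left(120 - 7\right)\right) \left(-212\right) = \left(33 \sqrt{6} + 113\right) \left(-212\right) = \left(113 + 33 \sqrt{6}\right) \left(-212\right) = -23956 - 6996 \sqrt{6} \approx -41093.0$)
$1508 - \frac{1}{t - 72} = 1508 - \frac{1}{\left(-23956 - 6996 \sqrt{6}\right) - 72} = 1508 - \frac{1}{-24028 - 6996 \sqrt{6}}$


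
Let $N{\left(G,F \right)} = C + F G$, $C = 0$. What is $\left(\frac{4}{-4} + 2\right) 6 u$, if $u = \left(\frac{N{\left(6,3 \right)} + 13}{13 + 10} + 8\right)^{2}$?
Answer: $\frac{277350}{529} \approx 524.29$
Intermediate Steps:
$N{\left(G,F \right)} = F G$ ($N{\left(G,F \right)} = 0 + F G = F G$)
$u = \frac{46225}{529}$ ($u = \left(\frac{3 \cdot 6 + 13}{13 + 10} + 8\right)^{2} = \left(\frac{18 + 13}{23} + 8\right)^{2} = \left(31 \cdot \frac{1}{23} + 8\right)^{2} = \left(\frac{31}{23} + 8\right)^{2} = \left(\frac{215}{23}\right)^{2} = \frac{46225}{529} \approx 87.382$)
$\left(\frac{4}{-4} + 2\right) 6 u = \left(\frac{4}{-4} + 2\right) 6 \cdot \frac{46225}{529} = \left(4 \left(- \frac{1}{4}\right) + 2\right) 6 \cdot \frac{46225}{529} = \left(-1 + 2\right) 6 \cdot \frac{46225}{529} = 1 \cdot 6 \cdot \frac{46225}{529} = 6 \cdot \frac{46225}{529} = \frac{277350}{529}$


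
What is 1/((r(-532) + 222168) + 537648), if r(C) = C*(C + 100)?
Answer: 1/989640 ≈ 1.0105e-6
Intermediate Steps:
r(C) = C*(100 + C)
1/((r(-532) + 222168) + 537648) = 1/((-532*(100 - 532) + 222168) + 537648) = 1/((-532*(-432) + 222168) + 537648) = 1/((229824 + 222168) + 537648) = 1/(451992 + 537648) = 1/989640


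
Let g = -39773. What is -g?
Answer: 39773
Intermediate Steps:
-g = -1*(-39773) = 39773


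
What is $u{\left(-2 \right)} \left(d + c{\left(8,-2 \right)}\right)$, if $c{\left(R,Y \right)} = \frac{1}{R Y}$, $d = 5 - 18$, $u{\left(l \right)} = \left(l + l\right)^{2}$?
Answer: $-209$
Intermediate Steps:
$u{\left(l \right)} = 4 l^{2}$ ($u{\left(l \right)} = \left(2 l\right)^{2} = 4 l^{2}$)
$d = -13$ ($d = 5 - 18 = -13$)
$c{\left(R,Y \right)} = \frac{1}{R Y}$
$u{\left(-2 \right)} \left(d + c{\left(8,-2 \right)}\right) = 4 \left(-2\right)^{2} \left(-13 + \frac{1}{8 \left(-2\right)}\right) = 4 \cdot 4 \left(-13 + \frac{1}{8} \left(- \frac{1}{2}\right)\right) = 16 \left(-13 - \frac{1}{16}\right) = 16 \left(- \frac{209}{16}\right) = -209$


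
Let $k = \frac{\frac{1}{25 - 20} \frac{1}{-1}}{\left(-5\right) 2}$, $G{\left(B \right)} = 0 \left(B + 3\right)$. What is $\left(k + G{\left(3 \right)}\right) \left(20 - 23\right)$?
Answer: $- \frac{3}{50} \approx -0.06$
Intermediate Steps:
$G{\left(B \right)} = 0$ ($G{\left(B \right)} = 0 \left(3 + B\right) = 0$)
$k = \frac{1}{50}$ ($k = \frac{\frac{1}{5} \left(-1\right)}{-10} = \frac{1}{5} \left(-1\right) \left(- \frac{1}{10}\right) = \left(- \frac{1}{5}\right) \left(- \frac{1}{10}\right) = \frac{1}{50} \approx 0.02$)
$\left(k + G{\left(3 \right)}\right) \left(20 - 23\right) = \left(\frac{1}{50} + 0\right) \left(20 - 23\right) = \frac{1}{50} \left(-3\right) = - \frac{3}{50}$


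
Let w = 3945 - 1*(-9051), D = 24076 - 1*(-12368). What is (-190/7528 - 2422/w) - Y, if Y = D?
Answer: -445684864541/12229236 ≈ -36444.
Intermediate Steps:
D = 36444 (D = 24076 + 12368 = 36444)
w = 12996 (w = 3945 + 9051 = 12996)
Y = 36444
(-190/7528 - 2422/w) - Y = (-190/7528 - 2422/12996) - 1*36444 = (-190*1/7528 - 2422*1/12996) - 36444 = (-95/3764 - 1211/6498) - 36444 = -2587757/12229236 - 36444 = -445684864541/12229236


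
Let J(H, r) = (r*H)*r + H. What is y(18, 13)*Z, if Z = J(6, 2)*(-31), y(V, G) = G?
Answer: -12090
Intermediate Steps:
J(H, r) = H + H*r² (J(H, r) = (H*r)*r + H = H*r² + H = H + H*r²)
Z = -930 (Z = (6*(1 + 2²))*(-31) = (6*(1 + 4))*(-31) = (6*5)*(-31) = 30*(-31) = -930)
y(18, 13)*Z = 13*(-930) = -12090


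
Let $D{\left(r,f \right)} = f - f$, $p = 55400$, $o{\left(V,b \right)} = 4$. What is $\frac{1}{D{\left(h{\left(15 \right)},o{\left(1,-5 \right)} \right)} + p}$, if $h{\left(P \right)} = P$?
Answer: $\frac{1}{55400} \approx 1.8051 \cdot 10^{-5}$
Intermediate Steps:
$D{\left(r,f \right)} = 0$
$\frac{1}{D{\left(h{\left(15 \right)},o{\left(1,-5 \right)} \right)} + p} = \frac{1}{0 + 55400} = \frac{1}{55400}$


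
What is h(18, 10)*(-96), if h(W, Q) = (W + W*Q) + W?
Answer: -20736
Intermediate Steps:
h(W, Q) = 2*W + Q*W (h(W, Q) = (W + Q*W) + W = 2*W + Q*W)
h(18, 10)*(-96) = (18*(2 + 10))*(-96) = (18*12)*(-96) = 216*(-96) = -20736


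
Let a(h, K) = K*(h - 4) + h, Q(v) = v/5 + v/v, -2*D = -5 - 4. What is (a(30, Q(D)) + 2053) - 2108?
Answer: 122/5 ≈ 24.400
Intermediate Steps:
D = 9/2 (D = -(-5 - 4)/2 = -½*(-9) = 9/2 ≈ 4.5000)
Q(v) = 1 + v/5 (Q(v) = v*(⅕) + 1 = v/5 + 1 = 1 + v/5)
a(h, K) = h + K*(-4 + h) (a(h, K) = K*(-4 + h) + h = h + K*(-4 + h))
(a(30, Q(D)) + 2053) - 2108 = ((30 - 4*(1 + (⅕)*(9/2)) + (1 + (⅕)*(9/2))*30) + 2053) - 2108 = ((30 - 4*(1 + 9/10) + (1 + 9/10)*30) + 2053) - 2108 = ((30 - 4*19/10 + (19/10)*30) + 2053) - 2108 = ((30 - 38/5 + 57) + 2053) - 2108 = (397/5 + 2053) - 2108 = 10662/5 - 2108 = 122/5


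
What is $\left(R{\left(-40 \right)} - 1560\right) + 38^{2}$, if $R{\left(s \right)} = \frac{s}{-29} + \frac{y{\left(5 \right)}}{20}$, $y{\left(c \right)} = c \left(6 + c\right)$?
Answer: $- \frac{12977}{116} \approx -111.87$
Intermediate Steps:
$R{\left(s \right)} = \frac{11}{4} - \frac{s}{29}$ ($R{\left(s \right)} = \frac{s}{-29} + \frac{5 \left(6 + 5\right)}{20} = s \left(- \frac{1}{29}\right) + 5 \cdot 11 \cdot \frac{1}{20} = - \frac{s}{29} + 55 \cdot \frac{1}{20} = - \frac{s}{29} + \frac{11}{4} = \frac{11}{4} - \frac{s}{29}$)
$\left(R{\left(-40 \right)} - 1560\right) + 38^{2} = \left(\left(\frac{11}{4} - - \frac{40}{29}\right) - 1560\right) + 38^{2} = \left(\left(\frac{11}{4} + \frac{40}{29}\right) - 1560\right) + 1444 = \left(\frac{479}{116} - 1560\right) + 1444 = - \frac{180481}{116} + 1444 = - \frac{12977}{116}$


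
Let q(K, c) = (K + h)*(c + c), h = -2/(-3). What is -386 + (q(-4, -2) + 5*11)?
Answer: -953/3 ≈ -317.67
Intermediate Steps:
h = ⅔ (h = -2*(-⅓) = ⅔ ≈ 0.66667)
q(K, c) = 2*c*(⅔ + K) (q(K, c) = (K + ⅔)*(c + c) = (⅔ + K)*(2*c) = 2*c*(⅔ + K))
-386 + (q(-4, -2) + 5*11) = -386 + ((⅔)*(-2)*(2 + 3*(-4)) + 5*11) = -386 + ((⅔)*(-2)*(2 - 12) + 55) = -386 + ((⅔)*(-2)*(-10) + 55) = -386 + (40/3 + 55) = -386 + 205/3 = -953/3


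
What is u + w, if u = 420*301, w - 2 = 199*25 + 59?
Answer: 131456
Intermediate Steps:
w = 5036 (w = 2 + (199*25 + 59) = 2 + (4975 + 59) = 2 + 5034 = 5036)
u = 126420
u + w = 126420 + 5036 = 131456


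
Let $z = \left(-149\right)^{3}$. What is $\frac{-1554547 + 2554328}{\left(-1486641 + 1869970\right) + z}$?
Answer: $- \frac{999781}{2924620} \approx -0.34185$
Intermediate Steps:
$z = -3307949$
$\frac{-1554547 + 2554328}{\left(-1486641 + 1869970\right) + z} = \frac{-1554547 + 2554328}{\left(-1486641 + 1869970\right) - 3307949} = \frac{999781}{383329 - 3307949} = \frac{999781}{-2924620} = 999781 \left(- \frac{1}{2924620}\right) = - \frac{999781}{2924620}$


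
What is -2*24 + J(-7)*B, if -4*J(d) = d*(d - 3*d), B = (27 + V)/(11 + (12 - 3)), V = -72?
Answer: -825/8 ≈ -103.13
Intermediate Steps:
B = -9/4 (B = (27 - 72)/(11 + (12 - 3)) = -45/(11 + 9) = -45/20 = -45*1/20 = -9/4 ≈ -2.2500)
J(d) = d**2/2 (J(d) = -d*(d - 3*d)/4 = -d*(-2*d)/4 = -(-1)*d**2/2 = d**2/2)
-2*24 + J(-7)*B = -2*24 + ((1/2)*(-7)**2)*(-9/4) = -48 + ((1/2)*49)*(-9/4) = -48 + (49/2)*(-9/4) = -48 - 441/8 = -825/8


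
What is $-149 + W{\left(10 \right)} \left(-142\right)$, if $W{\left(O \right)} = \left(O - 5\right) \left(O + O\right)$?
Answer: $-14349$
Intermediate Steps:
$W{\left(O \right)} = 2 O \left(-5 + O\right)$ ($W{\left(O \right)} = \left(-5 + O\right) 2 O = 2 O \left(-5 + O\right)$)
$-149 + W{\left(10 \right)} \left(-142\right) = -149 + 2 \cdot 10 \left(-5 + 10\right) \left(-142\right) = -149 + 2 \cdot 10 \cdot 5 \left(-142\right) = -149 + 100 \left(-142\right) = -149 - 14200 = -14349$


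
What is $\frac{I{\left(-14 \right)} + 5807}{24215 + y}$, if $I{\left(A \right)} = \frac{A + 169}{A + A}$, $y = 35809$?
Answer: $\frac{54147}{560224} \approx 0.096652$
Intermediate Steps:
$I{\left(A \right)} = \frac{169 + A}{2 A}$
$\frac{I{\left(-14 \right)} + 5807}{24215 + y} = \frac{\frac{169 - 14}{2 \left(-14\right)} + 5807}{24215 + 35809} = \frac{\frac{1}{2} \left(- \frac{1}{14}\right) 155 + 5807}{60024} = \left(- \frac{155}{28} + 5807\right) \frac{1}{60024} = \frac{162441}{28} \cdot \frac{1}{60024} = \frac{54147}{560224}$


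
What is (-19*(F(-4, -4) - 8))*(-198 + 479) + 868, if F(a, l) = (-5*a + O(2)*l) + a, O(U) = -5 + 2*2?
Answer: -63200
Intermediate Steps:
O(U) = -1 (O(U) = -5 + 4 = -1)
F(a, l) = -l - 4*a (F(a, l) = (-5*a - l) + a = (-l - 5*a) + a = -l - 4*a)
(-19*(F(-4, -4) - 8))*(-198 + 479) + 868 = (-19*((-1*(-4) - 4*(-4)) - 8))*(-198 + 479) + 868 = -19*((4 + 16) - 8)*281 + 868 = -19*(20 - 8)*281 + 868 = -19*12*281 + 868 = -228*281 + 868 = -64068 + 868 = -63200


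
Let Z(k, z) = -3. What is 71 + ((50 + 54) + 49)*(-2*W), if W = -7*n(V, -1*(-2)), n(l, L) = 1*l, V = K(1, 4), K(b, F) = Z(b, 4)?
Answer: -6355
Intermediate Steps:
K(b, F) = -3
V = -3
n(l, L) = l
W = 21 (W = -7*(-3) = 21)
71 + ((50 + 54) + 49)*(-2*W) = 71 + ((50 + 54) + 49)*(-2*21) = 71 + (104 + 49)*(-42) = 71 + 153*(-42) = 71 - 6426 = -6355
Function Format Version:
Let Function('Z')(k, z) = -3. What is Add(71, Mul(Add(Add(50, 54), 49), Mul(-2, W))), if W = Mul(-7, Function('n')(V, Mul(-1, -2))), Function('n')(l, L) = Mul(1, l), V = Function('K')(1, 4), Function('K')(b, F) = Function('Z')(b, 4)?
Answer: -6355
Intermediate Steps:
Function('K')(b, F) = -3
V = -3
Function('n')(l, L) = l
W = 21 (W = Mul(-7, -3) = 21)
Add(71, Mul(Add(Add(50, 54), 49), Mul(-2, W))) = Add(71, Mul(Add(Add(50, 54), 49), Mul(-2, 21))) = Add(71, Mul(Add(104, 49), -42)) = Add(71, Mul(153, -42)) = Add(71, -6426) = -6355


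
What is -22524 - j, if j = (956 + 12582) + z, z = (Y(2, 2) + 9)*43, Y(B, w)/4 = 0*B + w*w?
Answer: -37137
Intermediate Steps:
Y(B, w) = 4*w**2 (Y(B, w) = 4*(0*B + w*w) = 4*(0 + w**2) = 4*w**2)
z = 1075 (z = (4*2**2 + 9)*43 = (4*4 + 9)*43 = (16 + 9)*43 = 25*43 = 1075)
j = 14613 (j = (956 + 12582) + 1075 = 13538 + 1075 = 14613)
-22524 - j = -22524 - 1*14613 = -22524 - 14613 = -37137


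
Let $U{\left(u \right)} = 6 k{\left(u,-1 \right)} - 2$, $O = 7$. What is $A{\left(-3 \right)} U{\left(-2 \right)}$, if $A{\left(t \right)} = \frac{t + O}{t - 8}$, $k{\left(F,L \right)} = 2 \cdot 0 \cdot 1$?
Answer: $\frac{8}{11} \approx 0.72727$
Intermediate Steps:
$k{\left(F,L \right)} = 0$ ($k{\left(F,L \right)} = 0 \cdot 1 = 0$)
$A{\left(t \right)} = \frac{7 + t}{-8 + t}$ ($A{\left(t \right)} = \frac{t + 7}{t - 8} = \frac{7 + t}{-8 + t}$)
$U{\left(u \right)} = -2$ ($U{\left(u \right)} = 6 \cdot 0 - 2 = 0 - 2 = -2$)
$A{\left(-3 \right)} U{\left(-2 \right)} = \frac{7 - 3}{-8 - 3} \left(-2\right) = \frac{1}{-11} \cdot 4 \left(-2\right) = \left(- \frac{1}{11}\right) 4 \left(-2\right) = \left(- \frac{4}{11}\right) \left(-2\right) = \frac{8}{11}$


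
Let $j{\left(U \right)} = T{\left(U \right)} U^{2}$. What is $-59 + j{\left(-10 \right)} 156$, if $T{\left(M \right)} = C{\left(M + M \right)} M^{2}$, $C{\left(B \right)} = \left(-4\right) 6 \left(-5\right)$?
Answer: $187199941$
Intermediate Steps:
$C{\left(B \right)} = 120$ ($C{\left(B \right)} = \left(-24\right) \left(-5\right) = 120$)
$T{\left(M \right)} = 120 M^{2}$
$j{\left(U \right)} = 120 U^{4}$ ($j{\left(U \right)} = 120 U^{2} U^{2} = 120 U^{4}$)
$-59 + j{\left(-10 \right)} 156 = -59 + 120 \left(-10\right)^{4} \cdot 156 = -59 + 120 \cdot 10000 \cdot 156 = -59 + 1200000 \cdot 156 = -59 + 187200000 = 187199941$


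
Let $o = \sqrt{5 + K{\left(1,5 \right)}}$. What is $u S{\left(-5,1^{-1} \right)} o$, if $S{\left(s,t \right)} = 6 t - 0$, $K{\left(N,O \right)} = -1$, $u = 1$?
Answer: $12$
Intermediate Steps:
$S{\left(s,t \right)} = 6 t$ ($S{\left(s,t \right)} = 6 t + 0 = 6 t$)
$o = 2$ ($o = \sqrt{5 - 1} = \sqrt{4} = 2$)
$u S{\left(-5,1^{-1} \right)} o = 1 \cdot \frac{6}{1} \cdot 2 = 1 \cdot 6 \cdot 1 \cdot 2 = 1 \cdot 6 \cdot 2 = 6 \cdot 2 = 12$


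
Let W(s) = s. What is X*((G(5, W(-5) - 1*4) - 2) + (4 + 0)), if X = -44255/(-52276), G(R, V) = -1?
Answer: 44255/52276 ≈ 0.84656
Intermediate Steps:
X = 44255/52276 (X = -44255*(-1/52276) = 44255/52276 ≈ 0.84656)
X*((G(5, W(-5) - 1*4) - 2) + (4 + 0)) = 44255*((-1 - 2) + (4 + 0))/52276 = 44255*(-3 + 4)/52276 = (44255/52276)*1 = 44255/52276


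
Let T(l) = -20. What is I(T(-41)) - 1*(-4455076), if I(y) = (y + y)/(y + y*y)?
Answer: 84646442/19 ≈ 4.4551e+6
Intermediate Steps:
I(y) = 2*y/(y + y²) (I(y) = (2*y)/(y + y²) = 2*y/(y + y²))
I(T(-41)) - 1*(-4455076) = 2/(1 - 20) - 1*(-4455076) = 2/(-19) + 4455076 = 2*(-1/19) + 4455076 = -2/19 + 4455076 = 84646442/19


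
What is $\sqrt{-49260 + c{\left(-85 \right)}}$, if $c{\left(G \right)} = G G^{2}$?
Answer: $i \sqrt{663385} \approx 814.48 i$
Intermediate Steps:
$c{\left(G \right)} = G^{3}$
$\sqrt{-49260 + c{\left(-85 \right)}} = \sqrt{-49260 + \left(-85\right)^{3}} = \sqrt{-49260 - 614125} = \sqrt{-663385} = i \sqrt{663385}$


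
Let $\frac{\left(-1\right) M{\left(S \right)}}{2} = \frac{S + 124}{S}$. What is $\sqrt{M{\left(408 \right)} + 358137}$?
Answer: $\frac{\sqrt{931507554}}{51} \approx 598.44$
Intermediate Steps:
$M{\left(S \right)} = - \frac{2 \left(124 + S\right)}{S}$ ($M{\left(S \right)} = - 2 \frac{S + 124}{S} = - 2 \frac{124 + S}{S} = - \frac{2 \left(124 + S\right)}{S}$)
$\sqrt{M{\left(408 \right)} + 358137} = \sqrt{\left(-2 - \frac{248}{408}\right) + 358137} = \sqrt{\left(-2 - \frac{31}{51}\right) + 358137} = \sqrt{- \frac{133}{51} + 358137} = \sqrt{\frac{18264854}{51}} = \frac{\sqrt{931507554}}{51}$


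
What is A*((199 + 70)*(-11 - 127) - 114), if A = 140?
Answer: -5213040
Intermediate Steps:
A*((199 + 70)*(-11 - 127) - 114) = 140*((199 + 70)*(-11 - 127) - 114) = 140*(269*(-138) - 114) = 140*(-37122 - 114) = 140*(-37236) = -5213040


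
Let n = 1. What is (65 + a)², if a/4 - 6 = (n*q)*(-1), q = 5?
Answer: 4761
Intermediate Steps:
a = 4 (a = 24 + 4*((1*5)*(-1)) = 24 + 4*(5*(-1)) = 24 + 4*(-5) = 24 - 20 = 4)
(65 + a)² = (65 + 4)² = 69² = 4761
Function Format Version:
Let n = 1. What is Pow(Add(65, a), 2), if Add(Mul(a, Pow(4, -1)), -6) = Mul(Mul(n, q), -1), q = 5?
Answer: 4761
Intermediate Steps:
a = 4 (a = Add(24, Mul(4, Mul(Mul(1, 5), -1))) = Add(24, Mul(4, Mul(5, -1))) = Add(24, Mul(4, -5)) = Add(24, -20) = 4)
Pow(Add(65, a), 2) = Pow(Add(65, 4), 2) = Pow(69, 2) = 4761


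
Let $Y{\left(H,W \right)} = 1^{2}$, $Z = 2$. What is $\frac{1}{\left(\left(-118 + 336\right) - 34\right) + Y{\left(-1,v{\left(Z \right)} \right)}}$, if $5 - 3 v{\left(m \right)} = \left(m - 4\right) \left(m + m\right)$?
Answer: $\frac{1}{185} \approx 0.0054054$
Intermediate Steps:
$v{\left(m \right)} = \frac{5}{3} - \frac{2 m \left(-4 + m\right)}{3}$ ($v{\left(m \right)} = \frac{5}{3} - \frac{\left(m - 4\right) \left(m + m\right)}{3} = \frac{5}{3} - \frac{\left(-4 + m\right) 2 m}{3} = \frac{5}{3} - \frac{2 m \left(-4 + m\right)}{3}$)
$Y{\left(H,W \right)} = 1$
$\frac{1}{\left(\left(-118 + 336\right) - 34\right) + Y{\left(-1,v{\left(Z \right)} \right)}} = \frac{1}{\left(\left(-118 + 336\right) - 34\right) + 1} = \frac{1}{\left(218 - 34\right) + 1} = \frac{1}{184 + 1} = \frac{1}{185}$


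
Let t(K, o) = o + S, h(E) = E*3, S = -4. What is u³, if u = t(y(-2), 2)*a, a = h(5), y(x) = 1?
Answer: -27000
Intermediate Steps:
h(E) = 3*E
a = 15 (a = 3*5 = 15)
t(K, o) = -4 + o (t(K, o) = o - 4 = -4 + o)
u = -30 (u = (-4 + 2)*15 = -2*15 = -30)
u³ = (-30)³ = -27000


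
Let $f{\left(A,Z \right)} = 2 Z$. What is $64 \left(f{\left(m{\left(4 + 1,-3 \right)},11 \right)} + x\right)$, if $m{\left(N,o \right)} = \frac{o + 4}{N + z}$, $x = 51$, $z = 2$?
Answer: $4672$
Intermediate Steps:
$m{\left(N,o \right)} = \frac{4 + o}{2 + N}$ ($m{\left(N,o \right)} = \frac{o + 4}{N + 2} = \frac{4 + o}{2 + N}$)
$64 \left(f{\left(m{\left(4 + 1,-3 \right)},11 \right)} + x\right) = 64 \left(2 \cdot 11 + 51\right) = 64 \left(22 + 51\right) = 64 \cdot 73 = 4672$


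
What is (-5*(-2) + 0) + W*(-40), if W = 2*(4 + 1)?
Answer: -390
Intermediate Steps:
W = 10 (W = 2*5 = 10)
(-5*(-2) + 0) + W*(-40) = (-5*(-2) + 0) + 10*(-40) = (10 + 0) - 400 = 10 - 400 = -390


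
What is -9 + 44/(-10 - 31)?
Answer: -413/41 ≈ -10.073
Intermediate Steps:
-9 + 44/(-10 - 31) = -9 + 44/(-41) = -9 + 44*(-1/41) = -9 - 44/41 = -413/41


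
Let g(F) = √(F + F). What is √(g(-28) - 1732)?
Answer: √(-1732 + 2*I*√14) ≈ 0.0899 + 41.617*I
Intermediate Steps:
g(F) = √2*√F (g(F) = √(2*F) = √2*√F)
√(g(-28) - 1732) = √(√2*√(-28) - 1732) = √(√2*(2*I*√7) - 1732) = √(2*I*√14 - 1732) = √(-1732 + 2*I*√14)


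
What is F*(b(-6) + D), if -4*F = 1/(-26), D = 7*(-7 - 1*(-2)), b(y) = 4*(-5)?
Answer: -55/104 ≈ -0.52885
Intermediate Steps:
b(y) = -20
D = -35 (D = 7*(-7 + 2) = 7*(-5) = -35)
F = 1/104 (F = -¼/(-26) = -¼*(-1/26) = 1/104 ≈ 0.0096154)
F*(b(-6) + D) = (-20 - 35)/104 = (1/104)*(-55) = -55/104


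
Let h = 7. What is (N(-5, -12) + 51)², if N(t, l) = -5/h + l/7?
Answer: 115600/49 ≈ 2359.2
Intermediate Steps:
N(t, l) = -5/7 + l/7
(N(-5, -12) + 51)² = ((-5/7 + (⅐)*(-12)) + 51)² = ((-5/7 - 12/7) + 51)² = (-17/7 + 51)² = (340/7)² = 115600/49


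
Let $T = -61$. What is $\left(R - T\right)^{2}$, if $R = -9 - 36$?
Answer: $256$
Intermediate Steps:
$R = -45$
$\left(R - T\right)^{2} = \left(-45 - -61\right)^{2} = \left(-45 + 61\right)^{2} = 16^{2} = 256$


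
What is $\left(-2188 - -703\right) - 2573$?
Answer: $-4058$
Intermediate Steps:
$\left(-2188 - -703\right) - 2573 = \left(-2188 + 703\right) - 2573 = -1485 - 2573 = -4058$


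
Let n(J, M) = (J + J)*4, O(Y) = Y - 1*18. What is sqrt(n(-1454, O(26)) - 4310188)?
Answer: 2*I*sqrt(1080455) ≈ 2078.9*I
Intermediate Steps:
O(Y) = -18 + Y (O(Y) = Y - 18 = -18 + Y)
n(J, M) = 8*J (n(J, M) = (2*J)*4 = 8*J)
sqrt(n(-1454, O(26)) - 4310188) = sqrt(8*(-1454) - 4310188) = sqrt(-11632 - 4310188) = sqrt(-4321820) = 2*I*sqrt(1080455)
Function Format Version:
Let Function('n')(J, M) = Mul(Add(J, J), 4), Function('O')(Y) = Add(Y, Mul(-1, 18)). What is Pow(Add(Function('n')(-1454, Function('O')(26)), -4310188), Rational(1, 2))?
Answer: Mul(2, I, Pow(1080455, Rational(1, 2))) ≈ Mul(2078.9, I)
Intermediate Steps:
Function('O')(Y) = Add(-18, Y) (Function('O')(Y) = Add(Y, -18) = Add(-18, Y))
Function('n')(J, M) = Mul(8, J) (Function('n')(J, M) = Mul(Mul(2, J), 4) = Mul(8, J))
Pow(Add(Function('n')(-1454, Function('O')(26)), -4310188), Rational(1, 2)) = Pow(Add(Mul(8, -1454), -4310188), Rational(1, 2)) = Pow(Add(-11632, -4310188), Rational(1, 2)) = Pow(-4321820, Rational(1, 2)) = Mul(2, I, Pow(1080455, Rational(1, 2)))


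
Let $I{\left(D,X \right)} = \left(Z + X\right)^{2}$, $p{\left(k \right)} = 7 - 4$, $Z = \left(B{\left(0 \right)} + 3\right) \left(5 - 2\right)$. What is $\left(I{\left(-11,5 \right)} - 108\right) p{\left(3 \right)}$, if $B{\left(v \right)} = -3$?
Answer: $-249$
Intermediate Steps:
$Z = 0$ ($Z = \left(-3 + 3\right) \left(5 - 2\right) = 0 \cdot 3 = 0$)
$p{\left(k \right)} = 3$ ($p{\left(k \right)} = 7 - 4 = 3$)
$I{\left(D,X \right)} = X^{2}$ ($I{\left(D,X \right)} = \left(0 + X\right)^{2} = X^{2}$)
$\left(I{\left(-11,5 \right)} - 108\right) p{\left(3 \right)} = \left(5^{2} - 108\right) 3 = \left(25 - 108\right) 3 = \left(-83\right) 3 = -249$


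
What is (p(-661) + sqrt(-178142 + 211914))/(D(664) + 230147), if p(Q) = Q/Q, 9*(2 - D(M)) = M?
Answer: 9/2070677 + 18*sqrt(8443)/2070677 ≈ 0.00080309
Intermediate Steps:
D(M) = 2 - M/9
p(Q) = 1
(p(-661) + sqrt(-178142 + 211914))/(D(664) + 230147) = (1 + sqrt(-178142 + 211914))/((2 - 1/9*664) + 230147) = (1 + sqrt(33772))/((2 - 664/9) + 230147) = (1 + 2*sqrt(8443))/(-646/9 + 230147) = (1 + 2*sqrt(8443))/(2070677/9) = (1 + 2*sqrt(8443))*(9/2070677) = 9/2070677 + 18*sqrt(8443)/2070677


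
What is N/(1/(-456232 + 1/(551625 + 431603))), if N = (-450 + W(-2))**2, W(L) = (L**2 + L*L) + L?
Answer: -22107820509693180/245807 ≈ -8.9940e+10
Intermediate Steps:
W(L) = L + 2*L**2 (W(L) = (L**2 + L**2) + L = 2*L**2 + L = L + 2*L**2)
N = 197136 (N = (-450 - 2*(1 + 2*(-2)))**2 = (-450 - 2*(1 - 4))**2 = (-450 - 2*(-3))**2 = (-450 + 6)**2 = (-444)**2 = 197136)
N/(1/(-456232 + 1/(551625 + 431603))) = 197136/(1/(-456232 + 1/(551625 + 431603))) = 197136/(1/(-456232 + 1/983228)) = 197136/(1/(-448580076895/983228)) = 197136/(-983228/448580076895) = 197136*(-448580076895/983228) = -22107820509693180/245807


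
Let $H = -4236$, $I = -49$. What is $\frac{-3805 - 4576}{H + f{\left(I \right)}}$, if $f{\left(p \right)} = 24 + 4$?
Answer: $\frac{8381}{4208} \approx 1.9917$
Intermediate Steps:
$f{\left(p \right)} = 28$
$\frac{-3805 - 4576}{H + f{\left(I \right)}} = \frac{-3805 - 4576}{-4236 + 28} = - \frac{8381}{-4208} = \left(-8381\right) \left(- \frac{1}{4208}\right) = \frac{8381}{4208}$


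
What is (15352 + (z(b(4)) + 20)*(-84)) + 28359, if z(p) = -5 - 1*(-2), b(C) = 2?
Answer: 42283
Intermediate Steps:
z(p) = -3 (z(p) = -5 + 2 = -3)
(15352 + (z(b(4)) + 20)*(-84)) + 28359 = (15352 + (-3 + 20)*(-84)) + 28359 = (15352 + 17*(-84)) + 28359 = (15352 - 1428) + 28359 = 13924 + 28359 = 42283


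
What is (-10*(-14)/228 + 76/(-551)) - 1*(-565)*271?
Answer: 253099882/1653 ≈ 1.5312e+5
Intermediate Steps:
(-10*(-14)/228 + 76/(-551)) - 1*(-565)*271 = (140*(1/228) + 76*(-1/551)) + 565*271 = (35/57 - 4/29) + 153115 = 787/1653 + 153115 = 253099882/1653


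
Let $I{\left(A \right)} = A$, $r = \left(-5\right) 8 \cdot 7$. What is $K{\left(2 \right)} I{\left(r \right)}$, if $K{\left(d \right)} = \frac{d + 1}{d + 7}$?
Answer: $- \frac{280}{3} \approx -93.333$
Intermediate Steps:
$r = -280$ ($r = \left(-40\right) 7 = -280$)
$K{\left(d \right)} = \frac{1 + d}{7 + d}$
$K{\left(2 \right)} I{\left(r \right)} = \frac{1 + 2}{7 + 2} \left(-280\right) = \frac{1}{9} \cdot 3 \left(-280\right) = \frac{1}{3} \left(-280\right) = - \frac{280}{3}$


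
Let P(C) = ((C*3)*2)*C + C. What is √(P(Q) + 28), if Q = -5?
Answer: √173 ≈ 13.153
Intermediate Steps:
P(C) = C + 6*C² (P(C) = ((3*C)*2)*C + C = (6*C)*C + C = 6*C² + C = C + 6*C²)
√(P(Q) + 28) = √(-5*(1 + 6*(-5)) + 28) = √(-5*(1 - 30) + 28) = √(-5*(-29) + 28) = √(145 + 28) = √173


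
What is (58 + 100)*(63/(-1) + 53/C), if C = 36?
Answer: -174985/18 ≈ -9721.4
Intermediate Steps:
(58 + 100)*(63/(-1) + 53/C) = (58 + 100)*(63/(-1) + 53/36) = 158*(63*(-1) + 53*(1/36)) = 158*(-63 + 53/36) = 158*(-2215/36) = -174985/18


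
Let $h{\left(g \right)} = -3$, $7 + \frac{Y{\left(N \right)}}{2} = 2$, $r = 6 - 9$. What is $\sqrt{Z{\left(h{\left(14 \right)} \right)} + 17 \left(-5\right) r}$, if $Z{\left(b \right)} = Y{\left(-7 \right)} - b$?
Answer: $2 \sqrt{62} \approx 15.748$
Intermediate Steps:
$r = -3$ ($r = 6 - 9 = -3$)
$Y{\left(N \right)} = -10$ ($Y{\left(N \right)} = -14 + 2 \cdot 2 = -14 + 4 = -10$)
$Z{\left(b \right)} = -10 - b$
$\sqrt{Z{\left(h{\left(14 \right)} \right)} + 17 \left(-5\right) r} = \sqrt{\left(-10 - -3\right) + 17 \left(-5\right) \left(-3\right)} = \sqrt{\left(-10 + 3\right) - -255} = \sqrt{-7 + 255} = \sqrt{248} = 2 \sqrt{62}$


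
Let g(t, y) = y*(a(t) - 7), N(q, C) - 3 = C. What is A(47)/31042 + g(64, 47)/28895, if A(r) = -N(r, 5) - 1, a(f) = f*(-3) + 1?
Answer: -289136907/896958590 ≈ -0.32235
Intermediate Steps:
N(q, C) = 3 + C
a(f) = 1 - 3*f (a(f) = -3*f + 1 = 1 - 3*f)
g(t, y) = y*(-6 - 3*t) (g(t, y) = y*((1 - 3*t) - 7) = y*(-6 - 3*t))
A(r) = -9 (A(r) = -(3 + 5) - 1 = -1*8 - 1 = -8 - 1 = -9)
A(47)/31042 + g(64, 47)/28895 = -9/31042 - 3*47*(2 + 64)/28895 = -9*1/31042 - 3*47*66*(1/28895) = -9/31042 - 9306*1/28895 = -9/31042 - 9306/28895 = -289136907/896958590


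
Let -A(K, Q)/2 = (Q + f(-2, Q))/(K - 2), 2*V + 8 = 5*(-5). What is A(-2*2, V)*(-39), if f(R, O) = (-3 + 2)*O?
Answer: 0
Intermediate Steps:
V = -33/2 (V = -4 + (5*(-5))/2 = -4 + (1/2)*(-25) = -4 - 25/2 = -33/2 ≈ -16.500)
f(R, O) = -O
A(K, Q) = 0 (A(K, Q) = -2*(Q - Q)/(K - 2) = -0/(-2 + K) = -2*0 = 0)
A(-2*2, V)*(-39) = 0*(-39) = 0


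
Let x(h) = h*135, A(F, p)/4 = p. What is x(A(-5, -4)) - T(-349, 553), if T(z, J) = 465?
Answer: -2625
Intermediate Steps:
A(F, p) = 4*p
x(h) = 135*h
x(A(-5, -4)) - T(-349, 553) = 135*(4*(-4)) - 1*465 = 135*(-16) - 465 = -2160 - 465 = -2625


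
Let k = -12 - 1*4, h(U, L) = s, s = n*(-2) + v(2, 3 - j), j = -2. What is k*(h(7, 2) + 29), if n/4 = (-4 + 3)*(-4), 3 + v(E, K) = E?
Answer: 64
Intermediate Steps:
v(E, K) = -3 + E
n = 16 (n = 4*((-4 + 3)*(-4)) = 4*(-1*(-4)) = 4*4 = 16)
s = -33 (s = 16*(-2) + (-3 + 2) = -32 - 1 = -33)
h(U, L) = -33
k = -16 (k = -12 - 4 = -16)
k*(h(7, 2) + 29) = -16*(-33 + 29) = -16*(-4) = 64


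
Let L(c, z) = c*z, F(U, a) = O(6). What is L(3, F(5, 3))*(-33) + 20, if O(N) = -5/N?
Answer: 205/2 ≈ 102.50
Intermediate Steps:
F(U, a) = -⅚ (F(U, a) = -5/6 = -5*⅙ = -⅚)
L(3, F(5, 3))*(-33) + 20 = (3*(-⅚))*(-33) + 20 = -5/2*(-33) + 20 = 165/2 + 20 = 205/2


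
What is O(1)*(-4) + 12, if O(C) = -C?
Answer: 16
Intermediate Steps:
O(1)*(-4) + 12 = -1*1*(-4) + 12 = -1*(-4) + 12 = 4 + 12 = 16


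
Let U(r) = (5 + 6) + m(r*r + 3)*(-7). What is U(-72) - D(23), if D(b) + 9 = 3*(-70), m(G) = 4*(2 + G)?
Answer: -145062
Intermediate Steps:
m(G) = 8 + 4*G
D(b) = -219 (D(b) = -9 + 3*(-70) = -9 - 210 = -219)
U(r) = -129 - 28*r² (U(r) = (5 + 6) + (8 + 4*(r*r + 3))*(-7) = 11 + (8 + 4*(r² + 3))*(-7) = 11 + (8 + 4*(3 + r²))*(-7) = 11 + (8 + (12 + 4*r²))*(-7) = 11 + (20 + 4*r²)*(-7) = 11 + (-140 - 28*r²) = -129 - 28*r²)
U(-72) - D(23) = (-129 - 28*(-72)²) - 1*(-219) = (-129 - 28*5184) + 219 = (-129 - 145152) + 219 = -145281 + 219 = -145062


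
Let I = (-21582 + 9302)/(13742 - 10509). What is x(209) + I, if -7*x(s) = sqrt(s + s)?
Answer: -12280/3233 - sqrt(418)/7 ≈ -6.7190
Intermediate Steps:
x(s) = -sqrt(2)*sqrt(s)/7 (x(s) = -sqrt(s + s)/7 = -sqrt(2)*sqrt(s)/7)
I = -12280/3233 ≈ -3.7983
x(209) + I = -sqrt(2)*sqrt(209)/7 - 12280/3233 = -sqrt(418)/7 - 12280/3233 = -12280/3233 - sqrt(418)/7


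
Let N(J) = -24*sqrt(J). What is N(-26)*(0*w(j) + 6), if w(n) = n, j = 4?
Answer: -144*I*sqrt(26) ≈ -734.26*I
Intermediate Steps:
N(-26)*(0*w(j) + 6) = (-24*I*sqrt(26))*(0*4 + 6) = (-24*I*sqrt(26))*(0 + 6) = -24*I*sqrt(26)*6 = -144*I*sqrt(26)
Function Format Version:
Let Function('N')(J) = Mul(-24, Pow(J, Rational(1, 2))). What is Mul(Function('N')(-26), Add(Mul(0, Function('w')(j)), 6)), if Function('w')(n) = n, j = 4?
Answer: Mul(-144, I, Pow(26, Rational(1, 2))) ≈ Mul(-734.26, I)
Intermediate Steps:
Mul(Function('N')(-26), Add(Mul(0, Function('w')(j)), 6)) = Mul(Mul(-24, Pow(-26, Rational(1, 2))), Add(Mul(0, 4), 6)) = Mul(Mul(-24, Mul(I, Pow(26, Rational(1, 2)))), Add(0, 6)) = Mul(Mul(-24, I, Pow(26, Rational(1, 2))), 6) = Mul(-144, I, Pow(26, Rational(1, 2)))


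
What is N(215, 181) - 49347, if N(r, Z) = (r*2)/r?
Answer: -49345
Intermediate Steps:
N(r, Z) = 2 (N(r, Z) = (2*r)/r = 2)
N(215, 181) - 49347 = 2 - 49347 = -49345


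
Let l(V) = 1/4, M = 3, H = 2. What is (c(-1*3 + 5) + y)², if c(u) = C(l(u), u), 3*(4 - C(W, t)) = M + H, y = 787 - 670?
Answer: 128164/9 ≈ 14240.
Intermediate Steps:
y = 117
l(V) = ¼ (l(V) = 1*(¼) = ¼)
C(W, t) = 7/3 (C(W, t) = 4 - (3 + 2)/3 = 4 - ⅓*5 = 4 - 5/3 = 7/3)
c(u) = 7/3
(c(-1*3 + 5) + y)² = (7/3 + 117)² = (358/3)² = 128164/9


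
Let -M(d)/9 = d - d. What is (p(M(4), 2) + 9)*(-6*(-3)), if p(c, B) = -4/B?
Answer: 126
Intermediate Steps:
M(d) = 0 (M(d) = -9*(d - d) = -9*0 = 0)
(p(M(4), 2) + 9)*(-6*(-3)) = (-4/2 + 9)*(-6*(-3)) = (-4*½ + 9)*18 = (-2 + 9)*18 = 7*18 = 126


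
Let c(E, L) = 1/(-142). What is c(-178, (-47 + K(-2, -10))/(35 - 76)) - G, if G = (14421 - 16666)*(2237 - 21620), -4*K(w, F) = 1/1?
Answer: -6179106571/142 ≈ -4.3515e+7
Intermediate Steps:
K(w, F) = -¼ (K(w, F) = -¼/1 = -¼*1 = -¼)
c(E, L) = -1/142
G = 43514835 (G = -2245*(-19383) = 43514835)
c(-178, (-47 + K(-2, -10))/(35 - 76)) - G = -1/142 - 1*43514835 = -1/142 - 43514835 = -6179106571/142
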